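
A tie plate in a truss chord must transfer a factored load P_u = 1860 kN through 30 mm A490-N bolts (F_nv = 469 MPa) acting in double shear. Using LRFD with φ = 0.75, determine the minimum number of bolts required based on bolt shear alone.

4 bolts

A_b = π·30²/4 = 706.9 mm².
Per-bolt design strength φR_n = 0.75 × 469 × 706.9 × 2 / 1000 = 497.3 kN.
n ≥ 1860 / 497.3 = 3.74 → use 4 bolts.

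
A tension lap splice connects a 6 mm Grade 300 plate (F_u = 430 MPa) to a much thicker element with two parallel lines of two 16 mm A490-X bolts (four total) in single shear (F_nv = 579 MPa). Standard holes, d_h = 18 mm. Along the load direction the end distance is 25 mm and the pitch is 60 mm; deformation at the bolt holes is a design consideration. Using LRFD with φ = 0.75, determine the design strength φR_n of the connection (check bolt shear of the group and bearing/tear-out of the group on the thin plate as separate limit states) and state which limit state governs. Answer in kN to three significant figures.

Bolt shear: A_b = π·16²/4 = 201.1 mm²; R_n = 579 × 201.1 × 4 × 1 / 1000 = 465.7 kN → 0.75 × 465.7 = 349 kN.
Bearing (1.2 l_c t F_u ≤ 2.4 d t F_u): upper limit = 2.4·16·6·430 / 1000 = 99.07 kN.
  Edge l_c = 25 − 18/2 = 16 → r_n = 49.54 kN; interior l_c = 60 − 18 = 42 → r_n = 99.07 kN.
  R_n,bearing = 2·49.54 + 2·99.07 = 297.2 kN → 0.75 × 297.2 = 223 kN.
Bearing governs: 223 kN.

223 kN (bearing governs)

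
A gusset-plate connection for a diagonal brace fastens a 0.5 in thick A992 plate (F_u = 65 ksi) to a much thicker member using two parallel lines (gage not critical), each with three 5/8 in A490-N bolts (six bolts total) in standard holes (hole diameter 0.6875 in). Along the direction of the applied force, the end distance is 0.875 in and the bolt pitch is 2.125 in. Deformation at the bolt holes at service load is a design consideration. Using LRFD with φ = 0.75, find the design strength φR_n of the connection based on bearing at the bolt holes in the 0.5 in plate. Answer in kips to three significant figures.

177 kips

Per bolt r_n = 1.2 l_c t F_u ≤ 2.4 d t F_u; upper limit = 2.4 × 0.625 × 0.5 × 65 = 48.75 kips.
Edge bolt: l_c = 0.875 − 0.6875/2 = 0.5312 in → 1.2 × 0.5312 × 0.5 × 65 = 20.72 → r_n = 20.72 kips.
Interior bolts: l_c = 2.125 − 0.6875 = 1.438 in → 1.2 × 1.438 × 0.5 × 65 = 56.06 → r_n = 48.75 kips.
R_n = 2 × 20.72 + 4 × 48.75 = 236.4 kips.
Design strength φR_n = 0.75 × 236.4 = 177 kips.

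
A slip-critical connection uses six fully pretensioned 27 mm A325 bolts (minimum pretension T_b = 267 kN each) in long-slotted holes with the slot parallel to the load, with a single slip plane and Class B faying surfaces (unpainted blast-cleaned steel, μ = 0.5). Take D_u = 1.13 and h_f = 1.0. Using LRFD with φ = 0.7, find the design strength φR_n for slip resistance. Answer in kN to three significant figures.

R_n = μ · D_u · h_f · T_b · n_s · n_b = 0.5 × 1.13 × 1.0 × 267 × 1 × 6 = 905.1 kN.
Design strength φR_n = 0.7 × 905.1 = 634 kN.

634 kN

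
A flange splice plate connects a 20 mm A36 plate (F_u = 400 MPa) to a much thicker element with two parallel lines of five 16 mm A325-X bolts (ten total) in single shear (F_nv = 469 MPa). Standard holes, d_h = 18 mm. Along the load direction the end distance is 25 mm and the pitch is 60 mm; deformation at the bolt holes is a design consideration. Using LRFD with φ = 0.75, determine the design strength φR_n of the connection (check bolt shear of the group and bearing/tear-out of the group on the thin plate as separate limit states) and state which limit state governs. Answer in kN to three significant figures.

Bolt shear: A_b = π·16²/4 = 201.1 mm²; R_n = 469 × 201.1 × 10 × 1 / 1000 = 943 kN → 0.75 × 943 = 707 kN.
Bearing (1.2 l_c t F_u ≤ 2.4 d t F_u): upper limit = 2.4·16·20·400 / 1000 = 307.2 kN.
  Edge l_c = 25 − 18/2 = 16 → r_n = 153.6 kN; interior l_c = 60 − 18 = 42 → r_n = 307.2 kN.
  R_n,bearing = 2·153.6 + 8·307.2 = 2765 kN → 0.75 × 2765 = 2070 kN.
Bolt shear governs: 707 kN.

707 kN (bolt shear governs)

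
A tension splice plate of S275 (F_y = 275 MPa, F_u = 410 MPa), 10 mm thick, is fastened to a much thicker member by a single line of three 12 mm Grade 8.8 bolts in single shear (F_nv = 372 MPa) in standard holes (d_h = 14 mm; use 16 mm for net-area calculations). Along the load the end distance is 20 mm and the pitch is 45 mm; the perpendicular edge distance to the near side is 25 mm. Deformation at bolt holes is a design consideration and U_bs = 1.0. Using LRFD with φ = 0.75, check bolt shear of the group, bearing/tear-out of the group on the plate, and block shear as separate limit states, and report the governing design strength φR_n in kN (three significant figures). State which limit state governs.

94.7 kN (bolt shear governs)

Bolt shear: A_b = π·12²/4 = 113.1 mm²; R_n = 372 × 113.1 × 3 × 1 / 1000 = 126.2 kN → 0.75 × 126.2 = 94.7 kN.
Bearing: edge l_c = 13, r_n = 63.96 kN; interior l_c = 31, r_n = 118.1 kN; R_n = 63.96 + 2·118.1 = 300.1 kN → 225 kN.
Block shear: A_gv = 1100, A_nv = 700, A_nt = 170 mm²; R_n = min(0.6F_uA_nv, 0.6F_yA_gv) + U_bs·F_u·A_nt = 241.9 kN → 181 kN.
Bolt shear governs: 94.7 kN.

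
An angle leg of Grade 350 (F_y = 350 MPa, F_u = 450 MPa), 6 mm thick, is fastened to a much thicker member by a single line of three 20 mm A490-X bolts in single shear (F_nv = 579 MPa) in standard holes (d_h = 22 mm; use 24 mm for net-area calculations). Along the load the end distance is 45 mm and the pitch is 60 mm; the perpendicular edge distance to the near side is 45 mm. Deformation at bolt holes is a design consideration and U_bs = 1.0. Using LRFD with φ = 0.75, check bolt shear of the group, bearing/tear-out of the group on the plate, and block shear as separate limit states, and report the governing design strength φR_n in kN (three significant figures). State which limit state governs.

Bolt shear: A_b = π·20²/4 = 314.2 mm²; R_n = 579 × 314.2 × 3 × 1 / 1000 = 545.7 kN → 0.75 × 545.7 = 409 kN.
Bearing: edge l_c = 34, r_n = 110.2 kN; interior l_c = 38, r_n = 123.1 kN; R_n = 110.2 + 2·123.1 = 356.4 kN → 267 kN.
Block shear: A_gv = 990, A_nv = 630, A_nt = 198 mm²; R_n = min(0.6F_uA_nv, 0.6F_yA_gv) + U_bs·F_u·A_nt = 259.2 kN → 194 kN.
Block shear governs: 194 kN.

194 kN (block shear governs)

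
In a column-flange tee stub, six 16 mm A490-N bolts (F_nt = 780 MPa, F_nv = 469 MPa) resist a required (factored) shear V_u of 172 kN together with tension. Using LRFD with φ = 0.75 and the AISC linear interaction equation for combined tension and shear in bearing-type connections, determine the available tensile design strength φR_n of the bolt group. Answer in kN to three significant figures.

A_b = π·16²/4 = 201.1 mm²; f_rv = 172 × 1000 / (6 × 201.1) = 142.6 MPa.
F'_nt = 1.3 F_nt − (F_nt / φF_nv) f_rv = 1.3·780 − (780/(0.75·469))·142.6 = 697.8 MPa, capped at F_nt → F'_nt = 697.8 MPa.
R_n = F'_nt · A_b · n = 697.8 × 201.1 × 6 / 1000 = 841.9 kN.
Design strength φR_n = 0.75 × 841.9 = 631 kN.

631 kN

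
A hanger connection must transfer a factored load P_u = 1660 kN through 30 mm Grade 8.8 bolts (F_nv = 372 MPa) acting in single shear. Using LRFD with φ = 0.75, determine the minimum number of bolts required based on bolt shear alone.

A_b = π·30²/4 = 706.9 mm².
Per-bolt design strength φR_n = 0.75 × 372 × 706.9 × 1 / 1000 = 197.2 kN.
n ≥ 1660 / 197.2 = 8.417 → use 9 bolts.

9 bolts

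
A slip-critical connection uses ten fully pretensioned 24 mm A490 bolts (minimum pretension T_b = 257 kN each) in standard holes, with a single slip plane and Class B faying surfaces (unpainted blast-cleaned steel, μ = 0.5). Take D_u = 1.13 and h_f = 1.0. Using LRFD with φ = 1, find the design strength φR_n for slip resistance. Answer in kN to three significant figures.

R_n = μ · D_u · h_f · T_b · n_s · n_b = 0.5 × 1.13 × 1.0 × 257 × 1 × 10 = 1452 kN.
Design strength φR_n = 1 × 1452 = 1450 kN.

1450 kN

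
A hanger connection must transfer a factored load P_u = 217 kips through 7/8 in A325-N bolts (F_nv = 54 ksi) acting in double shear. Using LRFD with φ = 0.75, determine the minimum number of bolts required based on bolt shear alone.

A_b = π·0.875²/4 = 0.6013 in².
Per-bolt design strength φR_n = 0.75 × 54 × 0.6013 × 2 = 48.71 kips.
n ≥ 217 / 48.71 = 4.455 → use 5 bolts.

5 bolts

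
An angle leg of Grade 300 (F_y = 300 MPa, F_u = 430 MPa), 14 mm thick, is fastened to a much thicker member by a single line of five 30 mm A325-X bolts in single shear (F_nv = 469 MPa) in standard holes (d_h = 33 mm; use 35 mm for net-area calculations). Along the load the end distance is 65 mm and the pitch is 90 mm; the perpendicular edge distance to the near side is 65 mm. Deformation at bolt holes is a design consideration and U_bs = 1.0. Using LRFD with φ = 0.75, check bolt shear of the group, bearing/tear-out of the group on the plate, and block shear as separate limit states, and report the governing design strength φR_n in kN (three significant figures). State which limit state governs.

939 kN (block shear governs)

Bolt shear: A_b = π·30²/4 = 706.9 mm²; R_n = 469 × 706.9 × 5 × 1 / 1000 = 1658 kN → 0.75 × 1658 = 1240 kN.
Bearing: edge l_c = 48.5, r_n = 350.4 kN; interior l_c = 57, r_n = 411.8 kN; R_n = 350.4 + 4·411.8 = 1997 kN → 1500 kN.
Block shear: A_gv = 5950, A_nv = 3745, A_nt = 665 mm²; R_n = min(0.6F_uA_nv, 0.6F_yA_gv) + U_bs·F_u·A_nt = 1252 kN → 939 kN.
Block shear governs: 939 kN.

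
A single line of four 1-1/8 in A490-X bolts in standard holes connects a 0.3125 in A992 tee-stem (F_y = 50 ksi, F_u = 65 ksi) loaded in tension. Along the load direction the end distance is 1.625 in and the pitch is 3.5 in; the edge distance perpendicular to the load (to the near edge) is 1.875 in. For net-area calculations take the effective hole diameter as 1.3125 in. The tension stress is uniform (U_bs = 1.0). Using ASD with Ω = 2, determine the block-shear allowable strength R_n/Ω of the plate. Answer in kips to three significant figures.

Shear plane L_v = 1.625 + 3·3.5 = 12.12 in; A_gv = 12.12 × 0.3125 = 3.789 in².
A_nv = (12.12 − 3.5·1.3125) × 0.3125 = 2.354 in².
A_nt = (1.875 − 0.5·1.3125) × 0.3125 = 0.3809 in².
0.6 F_u A_nv = 91.79 kips; 0.6 F_y A_gv = 113.7 kips → shear rupture governs the shear term.
R_n = 91.79 + 1.0 × 65 × 0.3809 = 116.5 kips.
Allowable strength R_n/Ω = 116.5 / 2 = 58.3 kips.

58.3 kips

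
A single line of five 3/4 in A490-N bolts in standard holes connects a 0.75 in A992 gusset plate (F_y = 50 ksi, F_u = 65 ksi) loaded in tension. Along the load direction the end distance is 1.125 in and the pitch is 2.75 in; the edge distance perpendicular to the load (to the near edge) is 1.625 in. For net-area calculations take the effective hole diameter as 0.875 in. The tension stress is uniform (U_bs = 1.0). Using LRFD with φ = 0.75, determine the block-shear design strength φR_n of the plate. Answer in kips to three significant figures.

223 kips

Shear plane L_v = 1.125 + 4·2.75 = 12.12 in; A_gv = 12.12 × 0.75 = 9.094 in².
A_nv = (12.12 − 4.5·0.875) × 0.75 = 6.141 in².
A_nt = (1.625 − 0.5·0.875) × 0.75 = 0.8906 in².
0.6 F_u A_nv = 239.5 kips; 0.6 F_y A_gv = 272.8 kips → shear rupture governs the shear term.
R_n = 239.5 + 1.0 × 65 × 0.8906 = 297.4 kips.
Design strength φR_n = 0.75 × 297.4 = 223 kips.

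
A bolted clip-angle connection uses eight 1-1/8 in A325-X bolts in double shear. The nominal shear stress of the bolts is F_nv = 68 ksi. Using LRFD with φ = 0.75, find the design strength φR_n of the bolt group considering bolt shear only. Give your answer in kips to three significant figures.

A_b = π × 1.125² / 4 = 0.994 in².
R_n = F_nv · A_b · n · n_s = 68 × 0.994 × 8 × 2 = 1081 kips.
Design strength φR_n = 0.75 × 1081 = 811 kips.

811 kips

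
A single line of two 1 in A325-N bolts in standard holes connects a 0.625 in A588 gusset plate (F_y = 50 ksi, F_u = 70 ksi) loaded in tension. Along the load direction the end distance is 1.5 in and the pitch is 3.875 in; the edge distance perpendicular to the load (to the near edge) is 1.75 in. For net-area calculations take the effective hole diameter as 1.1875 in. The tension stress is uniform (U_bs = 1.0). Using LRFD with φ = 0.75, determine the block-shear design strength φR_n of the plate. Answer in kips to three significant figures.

109 kips

Shear plane L_v = 1.5 + 1·3.875 = 5.375 in; A_gv = 5.375 × 0.625 = 3.359 in².
A_nv = (5.375 − 1.5·1.1875) × 0.625 = 2.246 in².
A_nt = (1.75 − 0.5·1.1875) × 0.625 = 0.7227 in².
0.6 F_u A_nv = 94.34 kips; 0.6 F_y A_gv = 100.8 kips → shear rupture governs the shear term.
R_n = 94.34 + 1.0 × 70 × 0.7227 = 144.9 kips.
Design strength φR_n = 0.75 × 144.9 = 109 kips.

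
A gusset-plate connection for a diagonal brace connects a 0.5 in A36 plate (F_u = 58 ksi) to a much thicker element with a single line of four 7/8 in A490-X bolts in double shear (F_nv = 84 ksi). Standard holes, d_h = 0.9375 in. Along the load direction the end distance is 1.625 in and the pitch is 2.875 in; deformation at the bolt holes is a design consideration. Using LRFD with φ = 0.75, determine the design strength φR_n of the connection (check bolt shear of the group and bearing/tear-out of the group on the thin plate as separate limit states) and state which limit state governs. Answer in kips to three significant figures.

Bolt shear: A_b = π·0.875²/4 = 0.6013 in²; R_n = 84 × 0.6013 × 4 × 2 = 404.1 kips → 0.75 × 404.1 = 303 kips.
Bearing (1.2 l_c t F_u ≤ 2.4 d t F_u): upper limit = 2.4·0.875·0.5·58 = 60.9 kips.
  Edge l_c = 1.625 − 0.9375/2 = 1.156 → r_n = 40.24 kips; interior l_c = 2.875 − 0.9375 = 1.938 → r_n = 60.9 kips.
  R_n,bearing = 1·40.24 + 3·60.9 = 222.9 kips → 0.75 × 222.9 = 167 kips.
Bearing governs: 167 kips.

167 kips (bearing governs)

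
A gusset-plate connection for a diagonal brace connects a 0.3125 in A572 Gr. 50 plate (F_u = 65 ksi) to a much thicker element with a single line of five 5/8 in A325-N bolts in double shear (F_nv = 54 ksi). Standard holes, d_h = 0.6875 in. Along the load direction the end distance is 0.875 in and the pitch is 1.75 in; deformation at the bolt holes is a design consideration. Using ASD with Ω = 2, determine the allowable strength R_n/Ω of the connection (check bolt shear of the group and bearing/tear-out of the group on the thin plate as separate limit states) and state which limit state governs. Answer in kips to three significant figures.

58.3 kips (bearing governs)

Bolt shear: A_b = π·0.625²/4 = 0.3068 in²; R_n = 54 × 0.3068 × 5 × 2 = 165.7 kips → 165.7 / 2 = 82.8 kips.
Bearing (1.2 l_c t F_u ≤ 2.4 d t F_u): upper limit = 2.4·0.625·0.3125·65 = 30.47 kips.
  Edge l_c = 0.875 − 0.6875/2 = 0.5312 → r_n = 12.95 kips; interior l_c = 1.75 − 0.6875 = 1.062 → r_n = 25.9 kips.
  R_n,bearing = 1·12.95 + 4·25.9 = 116.5 kips → 116.5 / 2 = 58.3 kips.
Bearing governs: 58.3 kips.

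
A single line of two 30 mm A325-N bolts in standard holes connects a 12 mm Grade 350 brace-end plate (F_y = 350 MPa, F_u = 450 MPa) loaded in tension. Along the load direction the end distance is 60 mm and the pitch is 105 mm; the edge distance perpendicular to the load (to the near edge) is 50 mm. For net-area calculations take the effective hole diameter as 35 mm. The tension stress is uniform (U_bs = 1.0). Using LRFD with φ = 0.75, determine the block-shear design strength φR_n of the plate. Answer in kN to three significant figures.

405 kN

Shear plane L_v = 60 + 1·105 = 165 mm; A_gv = 165 × 12 = 1980 mm².
A_nv = (165 − 1.5·35) × 12 = 1350 mm².
A_nt = (50 − 0.5·35) × 12 = 390 mm².
0.6 F_u A_nv = 364.5 kN; 0.6 F_y A_gv = 415.8 kN → shear rupture governs the shear term.
R_n = 364.5 + 1.0 × 450 × 390 / 1000 = 540 kN.
Design strength φR_n = 0.75 × 540 = 405 kN.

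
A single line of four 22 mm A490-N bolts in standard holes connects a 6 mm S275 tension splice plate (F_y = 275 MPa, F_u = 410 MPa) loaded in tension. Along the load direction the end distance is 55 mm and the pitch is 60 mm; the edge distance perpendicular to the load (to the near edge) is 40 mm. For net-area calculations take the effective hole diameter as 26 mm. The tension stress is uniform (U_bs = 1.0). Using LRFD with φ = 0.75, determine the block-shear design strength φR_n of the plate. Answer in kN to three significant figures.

Shear plane L_v = 55 + 3·60 = 235 mm; A_gv = 235 × 6 = 1410 mm².
A_nv = (235 − 3.5·26) × 6 = 864 mm².
A_nt = (40 − 0.5·26) × 6 = 162 mm².
0.6 F_u A_nv = 212.5 kN; 0.6 F_y A_gv = 232.7 kN → shear rupture governs the shear term.
R_n = 212.5 + 1.0 × 410 × 162 / 1000 = 279 kN.
Design strength φR_n = 0.75 × 279 = 209 kN.

209 kN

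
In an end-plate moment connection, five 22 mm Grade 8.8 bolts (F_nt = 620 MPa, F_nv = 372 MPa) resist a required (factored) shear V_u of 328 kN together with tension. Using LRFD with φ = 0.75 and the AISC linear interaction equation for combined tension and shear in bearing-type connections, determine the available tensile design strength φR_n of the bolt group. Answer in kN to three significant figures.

602 kN

A_b = π·22²/4 = 380.1 mm²; f_rv = 328 × 1000 / (5 × 380.1) = 172.6 MPa.
F'_nt = 1.3 F_nt − (F_nt / φF_nv) f_rv = 1.3·620 − (620/(0.75·372))·172.6 = 422.5 MPa, capped at F_nt → F'_nt = 422.5 MPa.
R_n = F'_nt · A_b · n = 422.5 × 380.1 × 5 / 1000 = 803 kN.
Design strength φR_n = 0.75 × 803 = 602 kN.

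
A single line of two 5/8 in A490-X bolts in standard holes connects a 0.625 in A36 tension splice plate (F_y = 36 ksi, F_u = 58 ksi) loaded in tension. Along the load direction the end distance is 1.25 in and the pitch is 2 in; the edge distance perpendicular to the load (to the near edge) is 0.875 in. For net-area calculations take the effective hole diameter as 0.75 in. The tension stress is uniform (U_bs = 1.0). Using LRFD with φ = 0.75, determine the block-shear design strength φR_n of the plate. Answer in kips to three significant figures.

46.5 kips

Shear plane L_v = 1.25 + 1·2 = 3.25 in; A_gv = 3.25 × 0.625 = 2.031 in².
A_nv = (3.25 − 1.5·0.75) × 0.625 = 1.328 in².
A_nt = (0.875 − 0.5·0.75) × 0.625 = 0.3125 in².
0.6 F_u A_nv = 46.22 kips; 0.6 F_y A_gv = 43.87 kips → shear yielding governs the shear term.
R_n = 43.87 + 1.0 × 58 × 0.3125 = 62 kips.
Design strength φR_n = 0.75 × 62 = 46.5 kips.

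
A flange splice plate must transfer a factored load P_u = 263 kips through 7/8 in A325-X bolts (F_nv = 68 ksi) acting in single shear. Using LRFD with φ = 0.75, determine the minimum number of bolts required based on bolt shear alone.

A_b = π·0.875²/4 = 0.6013 in².
Per-bolt design strength φR_n = 0.75 × 68 × 0.6013 × 1 = 30.67 kips.
n ≥ 263 / 30.67 = 8.576 → use 9 bolts.

9 bolts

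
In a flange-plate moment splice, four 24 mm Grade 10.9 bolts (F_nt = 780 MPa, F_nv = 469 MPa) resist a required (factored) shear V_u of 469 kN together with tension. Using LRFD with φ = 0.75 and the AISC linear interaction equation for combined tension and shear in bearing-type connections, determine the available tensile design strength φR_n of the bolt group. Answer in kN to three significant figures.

596 kN

A_b = π·24²/4 = 452.4 mm²; f_rv = 469 × 1000 / (4 × 452.4) = 259.2 MPa.
F'_nt = 1.3 F_nt − (F_nt / φF_nv) f_rv = 1.3·780 − (780/(0.75·469))·259.2 = 439.3 MPa, capped at F_nt → F'_nt = 439.3 MPa.
R_n = F'_nt · A_b · n = 439.3 × 452.4 × 4 / 1000 = 794.9 kN.
Design strength φR_n = 0.75 × 794.9 = 596 kN.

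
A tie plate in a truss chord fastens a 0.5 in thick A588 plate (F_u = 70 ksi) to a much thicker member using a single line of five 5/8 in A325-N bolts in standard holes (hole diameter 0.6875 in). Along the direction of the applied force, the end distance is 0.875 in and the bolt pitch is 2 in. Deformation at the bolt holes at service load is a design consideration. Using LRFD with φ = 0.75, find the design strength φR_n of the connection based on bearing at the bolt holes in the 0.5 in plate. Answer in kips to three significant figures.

Per bolt r_n = 1.2 l_c t F_u ≤ 2.4 d t F_u; upper limit = 2.4 × 0.625 × 0.5 × 70 = 52.5 kips.
Edge bolt: l_c = 0.875 − 0.6875/2 = 0.5312 in → 1.2 × 0.5312 × 0.5 × 70 = 22.31 → r_n = 22.31 kips.
Interior bolts: l_c = 2 − 0.6875 = 1.312 in → 1.2 × 1.312 × 0.5 × 70 = 55.12 → r_n = 52.5 kips.
R_n = 1 × 22.31 + 4 × 52.5 = 232.3 kips.
Design strength φR_n = 0.75 × 232.3 = 174 kips.

174 kips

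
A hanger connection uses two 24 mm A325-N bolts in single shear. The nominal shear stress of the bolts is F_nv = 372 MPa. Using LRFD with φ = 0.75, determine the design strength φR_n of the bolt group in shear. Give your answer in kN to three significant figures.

252 kN

A_b = π × 24² / 4 = 452.4 mm².
R_n = F_nv · A_b · n · n_s = 372 × 452.4 × 2 × 1 / 1000 = 336.6 kN.
Design strength φR_n = 0.75 × 336.6 = 252 kN.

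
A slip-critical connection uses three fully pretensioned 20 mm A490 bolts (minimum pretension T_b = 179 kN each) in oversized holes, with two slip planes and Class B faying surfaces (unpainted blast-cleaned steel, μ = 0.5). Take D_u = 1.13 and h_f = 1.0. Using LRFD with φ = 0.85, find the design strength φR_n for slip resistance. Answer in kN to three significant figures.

R_n = μ · D_u · h_f · T_b · n_s · n_b = 0.5 × 1.13 × 1.0 × 179 × 2 × 3 = 606.8 kN.
Design strength φR_n = 0.85 × 606.8 = 516 kN.

516 kN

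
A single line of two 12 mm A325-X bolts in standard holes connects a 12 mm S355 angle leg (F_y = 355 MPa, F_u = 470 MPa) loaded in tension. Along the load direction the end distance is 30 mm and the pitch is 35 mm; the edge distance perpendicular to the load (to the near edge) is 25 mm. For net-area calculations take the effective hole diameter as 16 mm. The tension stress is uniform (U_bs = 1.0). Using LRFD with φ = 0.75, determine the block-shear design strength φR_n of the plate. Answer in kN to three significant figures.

176 kN

Shear plane L_v = 30 + 1·35 = 65 mm; A_gv = 65 × 12 = 780 mm².
A_nv = (65 − 1.5·16) × 12 = 492 mm².
A_nt = (25 − 0.5·16) × 12 = 204 mm².
0.6 F_u A_nv = 138.7 kN; 0.6 F_y A_gv = 166.1 kN → shear rupture governs the shear term.
R_n = 138.7 + 1.0 × 470 × 204 / 1000 = 234.6 kN.
Design strength φR_n = 0.75 × 234.6 = 176 kN.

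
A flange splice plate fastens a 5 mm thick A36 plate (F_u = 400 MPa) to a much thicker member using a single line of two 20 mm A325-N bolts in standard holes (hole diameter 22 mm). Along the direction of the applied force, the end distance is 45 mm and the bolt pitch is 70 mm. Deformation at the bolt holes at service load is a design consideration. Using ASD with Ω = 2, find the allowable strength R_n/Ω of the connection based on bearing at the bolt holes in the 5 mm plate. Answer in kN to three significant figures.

Per bolt r_n = 1.2 l_c t F_u ≤ 2.4 d t F_u; upper limit = 2.4 × 20 × 5 × 400 / 1000 = 96 kN.
Edge bolt: l_c = 45 − 22/2 = 34 mm → 1.2 × 34 × 5 × 400 / 1000 = 81.6 → r_n = 81.6 kN.
Interior bolts: l_c = 70 − 22 = 48 mm → 1.2 × 48 × 5 × 400 / 1000 = 115.2 → r_n = 96 kN.
R_n = 1 × 81.6 + 1 × 96 = 177.6 kN.
Allowable strength R_n/Ω = 177.6 / 2 = 88.8 kN.

88.8 kN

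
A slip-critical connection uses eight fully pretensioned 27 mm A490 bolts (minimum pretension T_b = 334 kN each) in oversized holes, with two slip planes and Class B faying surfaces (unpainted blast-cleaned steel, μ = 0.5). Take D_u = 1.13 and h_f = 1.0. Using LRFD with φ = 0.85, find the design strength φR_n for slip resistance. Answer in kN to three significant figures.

2570 kN

R_n = μ · D_u · h_f · T_b · n_s · n_b = 0.5 × 1.13 × 1.0 × 334 × 2 × 8 = 3019 kN.
Design strength φR_n = 0.85 × 3019 = 2570 kN.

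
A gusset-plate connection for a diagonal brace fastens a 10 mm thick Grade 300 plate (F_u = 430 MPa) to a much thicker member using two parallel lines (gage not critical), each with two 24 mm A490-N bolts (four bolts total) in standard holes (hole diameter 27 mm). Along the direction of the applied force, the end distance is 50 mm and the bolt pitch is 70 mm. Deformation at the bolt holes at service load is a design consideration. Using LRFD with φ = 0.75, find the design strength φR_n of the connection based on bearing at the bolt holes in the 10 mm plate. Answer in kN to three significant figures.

615 kN

Per bolt r_n = 1.2 l_c t F_u ≤ 2.4 d t F_u; upper limit = 2.4 × 24 × 10 × 430 / 1000 = 247.7 kN.
Edge bolt: l_c = 50 − 27/2 = 36.5 mm → 1.2 × 36.5 × 10 × 430 / 1000 = 188.3 → r_n = 188.3 kN.
Interior bolts: l_c = 70 − 27 = 43 mm → 1.2 × 43 × 10 × 430 / 1000 = 221.9 → r_n = 221.9 kN.
R_n = 2 × 188.3 + 2 × 221.9 = 820.4 kN.
Design strength φR_n = 0.75 × 820.4 = 615 kN.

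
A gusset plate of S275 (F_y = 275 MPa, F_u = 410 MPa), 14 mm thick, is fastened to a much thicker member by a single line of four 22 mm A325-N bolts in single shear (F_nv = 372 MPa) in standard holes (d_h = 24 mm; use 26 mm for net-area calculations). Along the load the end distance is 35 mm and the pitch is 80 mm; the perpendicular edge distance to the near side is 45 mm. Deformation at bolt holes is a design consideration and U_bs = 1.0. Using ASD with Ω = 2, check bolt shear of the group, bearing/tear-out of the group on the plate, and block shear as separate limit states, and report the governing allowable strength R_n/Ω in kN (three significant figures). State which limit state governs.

283 kN (bolt shear governs)

Bolt shear: A_b = π·22²/4 = 380.1 mm²; R_n = 372 × 380.1 × 4 × 1 / 1000 = 565.6 kN → 565.6 / 2 = 283 kN.
Bearing: edge l_c = 23, r_n = 158.4 kN; interior l_c = 56, r_n = 303.1 kN; R_n = 158.4 + 3·303.1 = 1068 kN → 534 kN.
Block shear: A_gv = 3850, A_nv = 2576, A_nt = 448 mm²; R_n = min(0.6F_uA_nv, 0.6F_yA_gv) + U_bs·F_u·A_nt = 817.4 kN → 409 kN.
Bolt shear governs: 283 kN.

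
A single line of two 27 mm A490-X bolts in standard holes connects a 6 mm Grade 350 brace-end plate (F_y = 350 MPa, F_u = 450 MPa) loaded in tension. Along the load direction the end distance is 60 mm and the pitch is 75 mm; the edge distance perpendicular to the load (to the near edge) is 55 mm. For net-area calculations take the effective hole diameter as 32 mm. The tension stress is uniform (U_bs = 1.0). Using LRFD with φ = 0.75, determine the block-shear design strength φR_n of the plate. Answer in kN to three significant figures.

185 kN

Shear plane L_v = 60 + 1·75 = 135 mm; A_gv = 135 × 6 = 810 mm².
A_nv = (135 − 1.5·32) × 6 = 522 mm².
A_nt = (55 − 0.5·32) × 6 = 234 mm².
0.6 F_u A_nv = 140.9 kN; 0.6 F_y A_gv = 170.1 kN → shear rupture governs the shear term.
R_n = 140.9 + 1.0 × 450 × 234 / 1000 = 246.2 kN.
Design strength φR_n = 0.75 × 246.2 = 185 kN.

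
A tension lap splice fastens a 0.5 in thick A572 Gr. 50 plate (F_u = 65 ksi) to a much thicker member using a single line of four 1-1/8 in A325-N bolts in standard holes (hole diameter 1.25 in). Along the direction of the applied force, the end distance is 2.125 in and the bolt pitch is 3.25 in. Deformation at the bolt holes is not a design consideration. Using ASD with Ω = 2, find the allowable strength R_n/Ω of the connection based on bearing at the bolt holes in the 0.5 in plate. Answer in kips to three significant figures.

183 kips

Per bolt r_n = 1.5 l_c t F_u ≤ 3.0 d t F_u; upper limit = 3.0 × 1.125 × 0.5 × 65 = 109.7 kips.
Edge bolt: l_c = 2.125 − 1.25/2 = 1.5 in → 1.5 × 1.5 × 0.5 × 65 = 73.12 → r_n = 73.12 kips.
Interior bolts: l_c = 3.25 − 1.25 = 2 in → 1.5 × 2 × 0.5 × 65 = 97.5 → r_n = 97.5 kips.
R_n = 1 × 73.12 + 3 × 97.5 = 365.6 kips.
Allowable strength R_n/Ω = 365.6 / 2 = 183 kips.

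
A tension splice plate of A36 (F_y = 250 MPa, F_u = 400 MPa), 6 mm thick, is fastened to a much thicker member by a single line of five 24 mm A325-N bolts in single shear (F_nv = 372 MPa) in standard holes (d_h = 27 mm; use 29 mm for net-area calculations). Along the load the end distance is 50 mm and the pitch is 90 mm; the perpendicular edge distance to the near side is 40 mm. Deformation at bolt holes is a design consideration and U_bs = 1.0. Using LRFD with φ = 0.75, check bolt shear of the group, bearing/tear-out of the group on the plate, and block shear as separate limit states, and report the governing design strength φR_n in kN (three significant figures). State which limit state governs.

Bolt shear: A_b = π·24²/4 = 452.4 mm²; R_n = 372 × 452.4 × 5 × 1 / 1000 = 841.4 kN → 0.75 × 841.4 = 631 kN.
Bearing: edge l_c = 36.5, r_n = 105.1 kN; interior l_c = 63, r_n = 138.2 kN; R_n = 105.1 + 4·138.2 = 658.1 kN → 494 kN.
Block shear: A_gv = 2460, A_nv = 1677, A_nt = 153 mm²; R_n = min(0.6F_uA_nv, 0.6F_yA_gv) + U_bs·F_u·A_nt = 430.2 kN → 323 kN.
Block shear governs: 323 kN.

323 kN (block shear governs)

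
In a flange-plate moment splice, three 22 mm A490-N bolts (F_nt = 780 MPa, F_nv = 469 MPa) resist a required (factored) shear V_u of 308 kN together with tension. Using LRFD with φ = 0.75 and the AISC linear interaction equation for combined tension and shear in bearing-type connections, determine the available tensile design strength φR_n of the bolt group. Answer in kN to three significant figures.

A_b = π·22²/4 = 380.1 mm²; f_rv = 308 × 1000 / (3 × 380.1) = 270.1 MPa.
F'_nt = 1.3 F_nt − (F_nt / φF_nv) f_rv = 1.3·780 − (780/(0.75·469))·270.1 = 415.1 MPa, capped at F_nt → F'_nt = 415.1 MPa.
R_n = F'_nt · A_b · n = 415.1 × 380.1 × 3 / 1000 = 473.4 kN.
Design strength φR_n = 0.75 × 473.4 = 355 kN.

355 kN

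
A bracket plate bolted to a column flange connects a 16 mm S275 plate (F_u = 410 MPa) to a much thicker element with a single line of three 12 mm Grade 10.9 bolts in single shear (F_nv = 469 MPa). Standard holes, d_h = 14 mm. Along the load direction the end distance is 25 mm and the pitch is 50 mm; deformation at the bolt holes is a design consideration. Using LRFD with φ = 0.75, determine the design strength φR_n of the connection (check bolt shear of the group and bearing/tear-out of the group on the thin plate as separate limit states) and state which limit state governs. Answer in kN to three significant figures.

Bolt shear: A_b = π·12²/4 = 113.1 mm²; R_n = 469 × 113.1 × 3 × 1 / 1000 = 159.1 kN → 0.75 × 159.1 = 119 kN.
Bearing (1.2 l_c t F_u ≤ 2.4 d t F_u): upper limit = 2.4·12·16·410 / 1000 = 188.9 kN.
  Edge l_c = 25 − 14/2 = 18 → r_n = 141.7 kN; interior l_c = 50 − 14 = 36 → r_n = 188.9 kN.
  R_n,bearing = 1·141.7 + 2·188.9 = 519.6 kN → 0.75 × 519.6 = 390 kN.
Bolt shear governs: 119 kN.

119 kN (bolt shear governs)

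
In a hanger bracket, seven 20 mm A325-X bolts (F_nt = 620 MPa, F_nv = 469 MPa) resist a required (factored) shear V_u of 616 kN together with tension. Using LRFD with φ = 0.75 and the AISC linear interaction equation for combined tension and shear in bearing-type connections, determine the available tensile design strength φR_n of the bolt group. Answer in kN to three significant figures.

A_b = π·20²/4 = 314.2 mm²; f_rv = 616 × 1000 / (7 × 314.2) = 280.1 MPa.
F'_nt = 1.3 F_nt − (F_nt / φF_nv) f_rv = 1.3·620 − (620/(0.75·469))·280.1 = 312.3 MPa, capped at F_nt → F'_nt = 312.3 MPa.
R_n = F'_nt · A_b · n = 312.3 × 314.2 × 7 / 1000 = 686.7 kN.
Design strength φR_n = 0.75 × 686.7 = 515 kN.

515 kN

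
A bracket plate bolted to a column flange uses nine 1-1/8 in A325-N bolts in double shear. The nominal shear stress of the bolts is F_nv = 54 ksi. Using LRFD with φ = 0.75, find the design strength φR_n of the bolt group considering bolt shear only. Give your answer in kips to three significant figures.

A_b = π × 1.125² / 4 = 0.994 in².
R_n = F_nv · A_b · n · n_s = 54 × 0.994 × 9 × 2 = 966.2 kips.
Design strength φR_n = 0.75 × 966.2 = 725 kips.

725 kips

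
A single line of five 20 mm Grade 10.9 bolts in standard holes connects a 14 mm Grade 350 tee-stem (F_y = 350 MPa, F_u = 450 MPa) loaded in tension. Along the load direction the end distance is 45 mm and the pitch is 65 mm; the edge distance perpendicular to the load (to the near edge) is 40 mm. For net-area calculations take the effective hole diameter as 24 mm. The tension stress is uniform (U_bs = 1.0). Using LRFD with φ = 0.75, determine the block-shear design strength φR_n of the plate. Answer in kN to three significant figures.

Shear plane L_v = 45 + 4·65 = 305 mm; A_gv = 305 × 14 = 4270 mm².
A_nv = (305 − 4.5·24) × 14 = 2758 mm².
A_nt = (40 − 0.5·24) × 14 = 392 mm².
0.6 F_u A_nv = 744.7 kN; 0.6 F_y A_gv = 896.7 kN → shear rupture governs the shear term.
R_n = 744.7 + 1.0 × 450 × 392 / 1000 = 921.1 kN.
Design strength φR_n = 0.75 × 921.1 = 691 kN.

691 kN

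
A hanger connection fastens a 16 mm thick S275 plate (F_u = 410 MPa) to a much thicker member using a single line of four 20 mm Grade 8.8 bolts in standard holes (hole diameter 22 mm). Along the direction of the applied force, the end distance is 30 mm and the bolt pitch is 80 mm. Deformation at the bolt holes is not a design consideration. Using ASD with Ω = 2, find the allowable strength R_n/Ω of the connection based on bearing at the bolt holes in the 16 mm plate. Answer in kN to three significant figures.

684 kN

Per bolt r_n = 1.5 l_c t F_u ≤ 3.0 d t F_u; upper limit = 3.0 × 20 × 16 × 410 / 1000 = 393.6 kN.
Edge bolt: l_c = 30 − 22/2 = 19 mm → 1.5 × 19 × 16 × 410 / 1000 = 187 → r_n = 187 kN.
Interior bolts: l_c = 80 − 22 = 58 mm → 1.5 × 58 × 16 × 410 / 1000 = 570.7 → r_n = 393.6 kN.
R_n = 1 × 187 + 3 × 393.6 = 1368 kN.
Allowable strength R_n/Ω = 1368 / 2 = 684 kN.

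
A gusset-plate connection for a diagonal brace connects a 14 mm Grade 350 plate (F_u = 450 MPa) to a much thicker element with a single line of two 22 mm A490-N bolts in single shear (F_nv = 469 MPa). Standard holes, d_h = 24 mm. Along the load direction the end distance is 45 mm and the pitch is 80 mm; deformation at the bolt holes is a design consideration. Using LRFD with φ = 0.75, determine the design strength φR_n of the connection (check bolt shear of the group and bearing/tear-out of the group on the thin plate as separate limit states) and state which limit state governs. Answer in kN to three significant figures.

Bolt shear: A_b = π·22²/4 = 380.1 mm²; R_n = 469 × 380.1 × 2 × 1 / 1000 = 356.6 kN → 0.75 × 356.6 = 267 kN.
Bearing (1.2 l_c t F_u ≤ 2.4 d t F_u): upper limit = 2.4·22·14·450 / 1000 = 332.6 kN.
  Edge l_c = 45 − 24/2 = 33 → r_n = 249.5 kN; interior l_c = 80 − 24 = 56 → r_n = 332.6 kN.
  R_n,bearing = 1·249.5 + 1·332.6 = 582.1 kN → 0.75 × 582.1 = 437 kN.
Bolt shear governs: 267 kN.

267 kN (bolt shear governs)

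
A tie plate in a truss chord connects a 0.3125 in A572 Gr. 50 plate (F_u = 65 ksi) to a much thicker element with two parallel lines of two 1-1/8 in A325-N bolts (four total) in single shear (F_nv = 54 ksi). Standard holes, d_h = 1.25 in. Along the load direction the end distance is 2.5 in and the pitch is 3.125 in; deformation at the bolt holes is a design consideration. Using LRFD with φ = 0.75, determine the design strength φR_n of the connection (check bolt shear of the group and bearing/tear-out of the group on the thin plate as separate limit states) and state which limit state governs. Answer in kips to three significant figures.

Bolt shear: A_b = π·1.125²/4 = 0.994 in²; R_n = 54 × 0.994 × 4 × 1 = 214.7 kips → 0.75 × 214.7 = 161 kips.
Bearing (1.2 l_c t F_u ≤ 2.4 d t F_u): upper limit = 2.4·1.125·0.3125·65 = 54.84 kips.
  Edge l_c = 2.5 − 1.25/2 = 1.875 → r_n = 45.7 kips; interior l_c = 3.125 − 1.25 = 1.875 → r_n = 45.7 kips.
  R_n,bearing = 2·45.7 + 2·45.7 = 182.8 kips → 0.75 × 182.8 = 137 kips.
Bearing governs: 137 kips.

137 kips (bearing governs)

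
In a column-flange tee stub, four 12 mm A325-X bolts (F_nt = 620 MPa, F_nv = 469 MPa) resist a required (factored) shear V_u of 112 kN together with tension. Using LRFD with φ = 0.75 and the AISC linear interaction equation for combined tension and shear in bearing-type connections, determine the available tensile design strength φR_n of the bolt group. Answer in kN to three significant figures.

A_b = π·12²/4 = 113.1 mm²; f_rv = 112 × 1000 / (4 × 113.1) = 247.6 MPa.
F'_nt = 1.3 F_nt − (F_nt / φF_nv) f_rv = 1.3·620 − (620/(0.75·469))·247.6 = 369.6 MPa, capped at F_nt → F'_nt = 369.6 MPa.
R_n = F'_nt · A_b · n = 369.6 × 113.1 × 4 / 1000 = 167.2 kN.
Design strength φR_n = 0.75 × 167.2 = 125 kN.

125 kN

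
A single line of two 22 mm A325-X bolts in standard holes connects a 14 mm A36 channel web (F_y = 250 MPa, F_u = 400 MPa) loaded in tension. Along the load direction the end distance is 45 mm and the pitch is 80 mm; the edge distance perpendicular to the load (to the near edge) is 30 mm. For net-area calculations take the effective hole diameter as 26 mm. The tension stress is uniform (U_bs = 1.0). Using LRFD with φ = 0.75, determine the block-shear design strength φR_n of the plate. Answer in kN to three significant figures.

Shear plane L_v = 45 + 1·80 = 125 mm; A_gv = 125 × 14 = 1750 mm².
A_nv = (125 − 1.5·26) × 14 = 1204 mm².
A_nt = (30 − 0.5·26) × 14 = 238 mm².
0.6 F_u A_nv = 289 kN; 0.6 F_y A_gv = 262.5 kN → shear yielding governs the shear term.
R_n = 262.5 + 1.0 × 400 × 238 / 1000 = 357.7 kN.
Design strength φR_n = 0.75 × 357.7 = 268 kN.

268 kN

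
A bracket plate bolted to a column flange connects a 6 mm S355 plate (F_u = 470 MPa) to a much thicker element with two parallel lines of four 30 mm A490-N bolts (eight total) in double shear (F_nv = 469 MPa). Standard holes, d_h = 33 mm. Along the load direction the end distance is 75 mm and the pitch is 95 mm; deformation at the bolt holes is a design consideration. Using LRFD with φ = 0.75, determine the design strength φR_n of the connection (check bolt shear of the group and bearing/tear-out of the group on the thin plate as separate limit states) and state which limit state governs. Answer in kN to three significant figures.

1210 kN (bearing governs)

Bolt shear: A_b = π·30²/4 = 706.9 mm²; R_n = 469 × 706.9 × 8 × 2 / 1000 = 5304 kN → 0.75 × 5304 = 3980 kN.
Bearing (1.2 l_c t F_u ≤ 2.4 d t F_u): upper limit = 2.4·30·6·470 / 1000 = 203 kN.
  Edge l_c = 75 − 33/2 = 58.5 → r_n = 198 kN; interior l_c = 95 − 33 = 62 → r_n = 203 kN.
  R_n,bearing = 2·198 + 6·203 = 1614 kN → 0.75 × 1614 = 1210 kN.
Bearing governs: 1210 kN.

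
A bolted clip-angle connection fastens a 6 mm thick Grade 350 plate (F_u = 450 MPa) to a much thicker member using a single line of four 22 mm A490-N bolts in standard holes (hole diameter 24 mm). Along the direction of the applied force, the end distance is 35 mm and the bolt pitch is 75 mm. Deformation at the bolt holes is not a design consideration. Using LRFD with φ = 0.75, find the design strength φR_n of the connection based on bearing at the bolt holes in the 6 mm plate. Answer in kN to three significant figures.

Per bolt r_n = 1.5 l_c t F_u ≤ 3.0 d t F_u; upper limit = 3.0 × 22 × 6 × 450 / 1000 = 178.2 kN.
Edge bolt: l_c = 35 − 24/2 = 23 mm → 1.5 × 23 × 6 × 450 / 1000 = 93.15 → r_n = 93.15 kN.
Interior bolts: l_c = 75 − 24 = 51 mm → 1.5 × 51 × 6 × 450 / 1000 = 206.6 → r_n = 178.2 kN.
R_n = 1 × 93.15 + 3 × 178.2 = 627.8 kN.
Design strength φR_n = 0.75 × 627.8 = 471 kN.

471 kN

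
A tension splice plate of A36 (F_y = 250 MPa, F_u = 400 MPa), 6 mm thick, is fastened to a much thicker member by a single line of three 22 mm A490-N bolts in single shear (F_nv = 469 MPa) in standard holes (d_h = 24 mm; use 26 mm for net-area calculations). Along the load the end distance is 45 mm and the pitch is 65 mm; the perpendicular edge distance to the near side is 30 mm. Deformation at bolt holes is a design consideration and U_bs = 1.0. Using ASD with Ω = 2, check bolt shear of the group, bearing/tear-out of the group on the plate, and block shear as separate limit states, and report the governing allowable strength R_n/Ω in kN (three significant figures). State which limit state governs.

99.2 kN (block shear governs)

Bolt shear: A_b = π·22²/4 = 380.1 mm²; R_n = 469 × 380.1 × 3 × 1 / 1000 = 534.8 kN → 534.8 / 2 = 267 kN.
Bearing: edge l_c = 33, r_n = 95.04 kN; interior l_c = 41, r_n = 118.1 kN; R_n = 95.04 + 2·118.1 = 331.2 kN → 166 kN.
Block shear: A_gv = 1050, A_nv = 660, A_nt = 102 mm²; R_n = min(0.6F_uA_nv, 0.6F_yA_gv) + U_bs·F_u·A_nt = 198.3 kN → 99.2 kN.
Block shear governs: 99.2 kN.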